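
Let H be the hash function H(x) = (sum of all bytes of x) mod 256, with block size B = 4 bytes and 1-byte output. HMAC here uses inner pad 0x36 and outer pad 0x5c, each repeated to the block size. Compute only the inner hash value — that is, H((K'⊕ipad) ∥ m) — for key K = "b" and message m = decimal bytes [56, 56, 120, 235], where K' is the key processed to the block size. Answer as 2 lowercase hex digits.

c9

Key "b" = 62 is 1 byte ≤ B = 4; zero-pad to 4 bytes: K' = 62 00 00 00.
K' ⊕ ipad = 54 36 36 36.
Inner input = 54 36 36 36 ∥ 38 38 78 eb.
Inner hash: sum = 84+54+54+54+56+56+120+235 = 713; mod 256 = 201 → c9.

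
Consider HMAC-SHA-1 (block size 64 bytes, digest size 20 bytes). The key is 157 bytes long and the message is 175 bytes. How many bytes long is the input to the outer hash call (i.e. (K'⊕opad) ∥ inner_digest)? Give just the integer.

Key is 157 > 64 bytes, so it is hashed to 20 bytes then zero-padded to 64: |K'| = 64.
Outer input = (K'⊕opad) ∥ H(inner) → 64 + 20 = 84 bytes.

84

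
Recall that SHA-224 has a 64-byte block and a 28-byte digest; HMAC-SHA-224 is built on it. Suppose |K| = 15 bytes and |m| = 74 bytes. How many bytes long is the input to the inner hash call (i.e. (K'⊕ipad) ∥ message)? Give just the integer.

Key is 15 ≤ 64 bytes, zero-padded: |K'| = 64.
Inner input = (K'⊕ipad) ∥ m → 64 + 74 = 138 bytes.

138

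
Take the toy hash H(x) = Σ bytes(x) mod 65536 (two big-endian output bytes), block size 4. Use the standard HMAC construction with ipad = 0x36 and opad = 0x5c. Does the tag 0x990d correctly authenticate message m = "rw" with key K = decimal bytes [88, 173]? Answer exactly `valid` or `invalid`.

invalid

Key decimal bytes [88, 173] = 58 ad is 2 bytes ≤ B = 4; zero-pad to 4 bytes: K' = 58 ad 00 00.
K' ⊕ ipad = 6e 9b 36 36; K' ⊕ opad = 04 f1 5c 5c.
Inner hash: sum = 110+155+54+54+114+119 = 606 → 02 5e.
Outer hash (recomputed tag): sum = 4+241+92+92+2+94 = 525 → 02 0d.
Recomputed tag = 020d; claimed = 990d → mismatch.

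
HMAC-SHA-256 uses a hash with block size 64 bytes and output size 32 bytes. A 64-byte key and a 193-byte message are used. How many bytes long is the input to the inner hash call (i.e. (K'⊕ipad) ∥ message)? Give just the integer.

257

Key is 64 ≤ 64 bytes, zero-padded: |K'| = 64.
Inner input = (K'⊕ipad) ∥ m → 64 + 193 = 257 bytes.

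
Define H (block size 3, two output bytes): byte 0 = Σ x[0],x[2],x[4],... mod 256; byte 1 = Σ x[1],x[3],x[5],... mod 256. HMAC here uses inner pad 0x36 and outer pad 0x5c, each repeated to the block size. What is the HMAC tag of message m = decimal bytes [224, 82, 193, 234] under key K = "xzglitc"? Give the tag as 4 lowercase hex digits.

6015

Key "xzglitc" = 78 7a 67 6c 69 74 63 is 7 bytes > B = 3, so hash it first: H(key) = ab 5a, then zero-pad to 3 bytes: K' = ab 5a 00.
K' ⊕ ipad = 9d 6c 36.  K' ⊕ opad = f7 06 5c.
Inner input = (K'⊕ipad) ∥ m = 9d 6c 36 ∥ e0 52 c1 ea.
Inner hash: even-index sum = 527 mod 256 = 15; odd-index sum = 525 mod 256 = 13 → 0f 0d.
Outer input = (K'⊕opad) ∥ inner = f7 06 5c ∥ 0f 0d.
Outer hash (tag): even-index sum = 352 mod 256 = 96; odd-index sum = 21 mod 256 = 21 → 60 15.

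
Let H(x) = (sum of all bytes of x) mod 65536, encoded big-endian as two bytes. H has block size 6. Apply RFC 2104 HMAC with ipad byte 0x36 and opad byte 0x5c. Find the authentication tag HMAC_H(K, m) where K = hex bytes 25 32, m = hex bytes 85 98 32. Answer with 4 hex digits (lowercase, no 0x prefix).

0297

Key hex bytes 25 32 is 2 bytes ≤ B = 6; zero-pad to 6 bytes: K' = 25 32 00 00 00 00.
K' ⊕ ipad = 13 04 36 36 36 36.  K' ⊕ opad = 79 6e 5c 5c 5c 5c.
Inner input = (K'⊕ipad) ∥ m = 13 04 36 36 36 36 ∥ 85 98 32.
Inner hash: sum = 19+4+54+54+54+54+133+152+50 = 574 → 02 3e.
Outer input = (K'⊕opad) ∥ inner = 79 6e 5c 5c 5c 5c ∥ 02 3e.
Outer hash (tag): sum = 121+110+92+92+92+92+2+62 = 663 → 02 97.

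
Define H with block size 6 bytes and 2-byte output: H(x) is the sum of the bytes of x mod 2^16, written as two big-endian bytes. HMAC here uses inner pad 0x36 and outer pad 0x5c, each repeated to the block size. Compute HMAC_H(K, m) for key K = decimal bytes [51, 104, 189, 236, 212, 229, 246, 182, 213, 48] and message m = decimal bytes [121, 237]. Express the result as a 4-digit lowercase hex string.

Key decimal bytes [51, 104, 189, 236, 212, 229, 246, 182, 213, 48] = 33 68 bd ec d4 e5 f6 b6 d5 30 is 10 bytes > B = 6, so hash it first: H(key) = 06 ae, then zero-pad to 6 bytes: K' = 06 ae 00 00 00 00.
K' ⊕ ipad = 30 98 36 36 36 36.  K' ⊕ opad = 5a f2 5c 5c 5c 5c.
Inner input = (K'⊕ipad) ∥ m = 30 98 36 36 36 36 ∥ 79 ed.
Inner hash: sum = 48+152+54+54+54+54+121+237 = 774 → 03 06.
Outer input = (K'⊕opad) ∥ inner = 5a f2 5c 5c 5c 5c ∥ 03 06.
Outer hash (tag): sum = 90+242+92+92+92+92+3+6 = 709 → 02 c5.

02c5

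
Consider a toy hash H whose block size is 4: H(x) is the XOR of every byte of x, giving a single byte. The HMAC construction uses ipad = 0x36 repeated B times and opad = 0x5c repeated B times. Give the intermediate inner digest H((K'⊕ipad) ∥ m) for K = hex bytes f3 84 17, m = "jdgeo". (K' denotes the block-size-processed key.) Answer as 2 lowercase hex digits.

03

Key hex bytes f3 84 17 is 3 bytes ≤ B = 4; zero-pad to 4 bytes: K' = f3 84 17 00.
K' ⊕ ipad = c5 b2 21 36.
Inner input = c5 b2 21 36 ∥ 6a 64 67 65 6f.
Inner hash: XOR c5⊕b2⊕21⊕36⊕6a⊕64⊕67⊕65⊕6f = 03.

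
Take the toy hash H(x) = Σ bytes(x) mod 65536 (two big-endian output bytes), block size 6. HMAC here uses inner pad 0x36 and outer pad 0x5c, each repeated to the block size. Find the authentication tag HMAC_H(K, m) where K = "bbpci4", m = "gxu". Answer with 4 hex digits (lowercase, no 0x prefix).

027e

Key "bbpci4" = 62 62 70 63 69 34 is exactly B = 6 bytes: K' = 62 62 70 63 69 34.
K' ⊕ ipad = 54 54 46 55 5f 02.  K' ⊕ opad = 3e 3e 2c 3f 35 68.
Inner input = (K'⊕ipad) ∥ m = 54 54 46 55 5f 02 ∥ 67 78 75.
Inner hash: sum = 84+84+70+85+95+2+103+120+117 = 760 → 02 f8.
Outer input = (K'⊕opad) ∥ inner = 3e 3e 2c 3f 35 68 ∥ 02 f8.
Outer hash (tag): sum = 62+62+44+63+53+104+2+248 = 638 → 02 7e.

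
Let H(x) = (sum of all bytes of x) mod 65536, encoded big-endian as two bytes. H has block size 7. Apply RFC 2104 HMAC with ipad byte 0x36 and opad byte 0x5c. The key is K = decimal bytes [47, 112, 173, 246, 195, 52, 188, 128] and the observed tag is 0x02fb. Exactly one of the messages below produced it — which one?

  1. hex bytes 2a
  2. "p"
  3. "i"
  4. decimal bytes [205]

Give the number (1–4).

Key decimal bytes [47, 112, 173, 246, 195, 52, 188, 128] = 2f 70 ad f6 c3 34 bc 80 is 8 bytes > B = 7, so hash it first: H(key) = 04 75, then zero-pad to 7 bytes: K' = 04 75 00 00 00 00 00.
K' ⊕ ipad = 32 43 36 36 36 36 36; K' ⊕ opad = 58 29 5c 5c 5c 5c 5c.
m1: inner = H(32 43 36 36 36 36 36 2a) = 01 ad; tag = H(58 29 5c 5c 5c 5c 5c 01 ad) = 02fb ← matches
m2: inner = H(32 43 36 36 36 36 36 70) = 01 f3; tag = H(58 29 5c 5c 5c 5c 5c 01 f3) = 0341
m3: inner = H(32 43 36 36 36 36 36 69) = 01 ec; tag = H(58 29 5c 5c 5c 5c 5c 01 ec) = 033a
m4: inner = H(32 43 36 36 36 36 36 cd) = 02 50; tag = H(58 29 5c 5c 5c 5c 5c 02 50) = 029f

1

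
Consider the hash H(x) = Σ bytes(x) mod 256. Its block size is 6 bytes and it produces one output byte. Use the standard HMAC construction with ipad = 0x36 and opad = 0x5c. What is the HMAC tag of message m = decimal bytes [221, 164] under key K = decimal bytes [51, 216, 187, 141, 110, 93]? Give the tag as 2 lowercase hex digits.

5d

Key decimal bytes [51, 216, 187, 141, 110, 93] = 33 d8 bb 8d 6e 5d is exactly B = 6 bytes: K' = 33 d8 bb 8d 6e 5d.
K' ⊕ ipad = 05 ee 8d bb 58 6b.  K' ⊕ opad = 6f 84 e7 d1 32 01.
Inner input = (K'⊕ipad) ∥ m = 05 ee 8d bb 58 6b ∥ dd a4.
Inner hash: sum = 5+238+141+187+88+107+221+164 = 1151; mod 256 = 127 → 7f.
Outer input = (K'⊕opad) ∥ inner = 6f 84 e7 d1 32 01 ∥ 7f.
Outer hash (tag): sum = 111+132+231+209+50+1+127 = 861; mod 256 = 93 → 5d.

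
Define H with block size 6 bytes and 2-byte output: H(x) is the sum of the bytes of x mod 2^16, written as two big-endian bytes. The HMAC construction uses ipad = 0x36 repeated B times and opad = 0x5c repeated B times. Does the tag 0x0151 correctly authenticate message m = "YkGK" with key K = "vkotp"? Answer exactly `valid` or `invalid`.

valid

Key "vkotp" = 76 6b 6f 74 70 is 5 bytes ≤ B = 6; zero-pad to 6 bytes: K' = 76 6b 6f 74 70 00.
K' ⊕ ipad = 40 5d 59 42 46 36; K' ⊕ opad = 2a 37 33 28 2c 5c.
Inner hash: sum = 64+93+89+66+70+54+89+107+71+75 = 778 → 03 0a.
Outer hash (recomputed tag): sum = 42+55+51+40+44+92+3+10 = 337 → 01 51.
Recomputed tag = 0151; claimed = 0151 → match.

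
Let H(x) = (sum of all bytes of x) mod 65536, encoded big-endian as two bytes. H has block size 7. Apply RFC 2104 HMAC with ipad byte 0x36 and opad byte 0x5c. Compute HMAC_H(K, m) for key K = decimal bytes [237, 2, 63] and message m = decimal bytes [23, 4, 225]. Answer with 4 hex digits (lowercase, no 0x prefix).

Key decimal bytes [237, 2, 63] = ed 02 3f is 3 bytes ≤ B = 7; zero-pad to 7 bytes: K' = ed 02 3f 00 00 00 00.
K' ⊕ ipad = db 34 09 36 36 36 36.  K' ⊕ opad = b1 5e 63 5c 5c 5c 5c.
Inner input = (K'⊕ipad) ∥ m = db 34 09 36 36 36 36 ∥ 17 04 e1.
Inner hash: sum = 219+52+9+54+54+54+54+23+4+225 = 748 → 02 ec.
Outer input = (K'⊕opad) ∥ inner = b1 5e 63 5c 5c 5c 5c ∥ 02 ec.
Outer hash (tag): sum = 177+94+99+92+92+92+92+2+236 = 976 → 03 d0.

03d0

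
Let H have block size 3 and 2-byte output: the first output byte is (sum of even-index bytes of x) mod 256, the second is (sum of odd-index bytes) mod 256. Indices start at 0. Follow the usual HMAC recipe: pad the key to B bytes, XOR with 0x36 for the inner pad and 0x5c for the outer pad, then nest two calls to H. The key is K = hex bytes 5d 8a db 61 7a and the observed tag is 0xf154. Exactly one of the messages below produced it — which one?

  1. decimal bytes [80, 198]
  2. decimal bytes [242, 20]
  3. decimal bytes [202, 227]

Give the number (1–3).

3

Key hex bytes 5d 8a db 61 7a is 5 bytes > B = 3, so hash it first: H(key) = b2 eb, then zero-pad to 3 bytes: K' = b2 eb 00.
K' ⊕ ipad = 84 dd 36; K' ⊕ opad = ee b7 5c.
m1: inner = H(84 dd 36 50 c6) = 80 2d; tag = H(ee b7 5c 80 2d) = 7737
m2: inner = H(84 dd 36 f2 14) = ce cf; tag = H(ee b7 5c ce cf) = 1985
m3: inner = H(84 dd 36 ca e3) = 9d a7; tag = H(ee b7 5c 9d a7) = f154 ← matches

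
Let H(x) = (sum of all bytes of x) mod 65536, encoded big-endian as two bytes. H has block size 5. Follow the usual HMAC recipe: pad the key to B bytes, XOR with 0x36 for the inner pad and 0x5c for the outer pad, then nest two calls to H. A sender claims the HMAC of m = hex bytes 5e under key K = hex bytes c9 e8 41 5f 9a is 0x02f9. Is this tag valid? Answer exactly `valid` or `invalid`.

valid

Key hex bytes c9 e8 41 5f 9a is exactly B = 5 bytes: K' = c9 e8 41 5f 9a.
K' ⊕ ipad = ff de 77 69 ac; K' ⊕ opad = 95 b4 1d 03 c6.
Inner hash: sum = 255+222+119+105+172+94 = 967 → 03 c7.
Outer hash (recomputed tag): sum = 149+180+29+3+198+3+199 = 761 → 02 f9.
Recomputed tag = 02f9; claimed = 02f9 → match.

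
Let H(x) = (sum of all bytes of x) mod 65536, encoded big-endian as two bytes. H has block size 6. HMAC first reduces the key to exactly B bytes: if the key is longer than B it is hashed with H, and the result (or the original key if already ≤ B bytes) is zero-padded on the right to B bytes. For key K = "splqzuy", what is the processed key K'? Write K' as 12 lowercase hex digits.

032800000000

|K| = 7 > B = 6, so first hash the key.
H(K): sum = 115+112+108+113+122+117+121 = 808 → 03 28.
Zero-pad H(K) = 03 28 to 6 bytes: K' = 03 28 00 00 00 00.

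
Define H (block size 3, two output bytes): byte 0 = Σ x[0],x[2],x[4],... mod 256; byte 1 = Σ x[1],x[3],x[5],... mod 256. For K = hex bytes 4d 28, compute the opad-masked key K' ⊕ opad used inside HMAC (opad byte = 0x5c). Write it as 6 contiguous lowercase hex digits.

11745c

Key hex bytes 4d 28 is 2 bytes ≤ B = 3; zero-pad to 3 bytes: K' = 4d 28 00.
XOR each byte with 0x5c: 4d⊕5c=11, 28⊕5c=74, 00⊕5c=5c.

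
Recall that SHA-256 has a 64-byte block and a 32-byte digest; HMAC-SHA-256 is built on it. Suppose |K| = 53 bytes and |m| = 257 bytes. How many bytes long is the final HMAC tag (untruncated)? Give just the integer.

The tag is one SHA-256 digest: 32 bytes.

32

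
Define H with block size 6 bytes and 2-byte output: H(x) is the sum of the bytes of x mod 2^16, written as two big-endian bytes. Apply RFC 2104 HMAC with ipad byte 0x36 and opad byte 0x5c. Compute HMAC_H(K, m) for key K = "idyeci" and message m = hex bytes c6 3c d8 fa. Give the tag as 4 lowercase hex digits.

Key "idyeci" = 69 64 79 65 63 69 is exactly B = 6 bytes: K' = 69 64 79 65 63 69.
K' ⊕ ipad = 5f 52 4f 53 55 5f.  K' ⊕ opad = 35 38 25 39 3f 35.
Inner input = (K'⊕ipad) ∥ m = 5f 52 4f 53 55 5f ∥ c6 3c d8 fa.
Inner hash: sum = 95+82+79+83+85+95+198+60+216+250 = 1243 → 04 db.
Outer input = (K'⊕opad) ∥ inner = 35 38 25 39 3f 35 ∥ 04 db.
Outer hash (tag): sum = 53+56+37+57+63+53+4+219 = 542 → 02 1e.

021e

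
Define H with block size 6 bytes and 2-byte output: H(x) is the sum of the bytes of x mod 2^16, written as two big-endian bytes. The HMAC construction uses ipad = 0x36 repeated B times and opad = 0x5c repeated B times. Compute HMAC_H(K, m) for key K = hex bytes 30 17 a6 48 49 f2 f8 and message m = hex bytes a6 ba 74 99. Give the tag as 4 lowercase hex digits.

Key hex bytes 30 17 a6 48 49 f2 f8 is 7 bytes > B = 6, so hash it first: H(key) = 03 68, then zero-pad to 6 bytes: K' = 03 68 00 00 00 00.
K' ⊕ ipad = 35 5e 36 36 36 36.  K' ⊕ opad = 5f 34 5c 5c 5c 5c.
Inner input = (K'⊕ipad) ∥ m = 35 5e 36 36 36 36 ∥ a6 ba 74 99.
Inner hash: sum = 53+94+54+54+54+54+166+186+116+153 = 984 → 03 d8.
Outer input = (K'⊕opad) ∥ inner = 5f 34 5c 5c 5c 5c ∥ 03 d8.
Outer hash (tag): sum = 95+52+92+92+92+92+3+216 = 734 → 02 de.

02de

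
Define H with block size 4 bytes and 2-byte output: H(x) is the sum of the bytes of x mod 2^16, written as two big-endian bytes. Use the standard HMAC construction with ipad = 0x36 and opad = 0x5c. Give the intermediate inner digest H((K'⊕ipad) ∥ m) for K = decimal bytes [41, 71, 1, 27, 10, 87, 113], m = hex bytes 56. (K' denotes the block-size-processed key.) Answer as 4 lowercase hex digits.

0161

Key decimal bytes [41, 71, 1, 27, 10, 87, 113] = 29 47 01 1b 0a 57 71 is 7 bytes > B = 4, so hash it first: H(key) = 01 5e, then zero-pad to 4 bytes: K' = 01 5e 00 00.
K' ⊕ ipad = 37 68 36 36.
Inner input = 37 68 36 36 ∥ 56.
Inner hash: sum = 55+104+54+54+86 = 353 → 01 61.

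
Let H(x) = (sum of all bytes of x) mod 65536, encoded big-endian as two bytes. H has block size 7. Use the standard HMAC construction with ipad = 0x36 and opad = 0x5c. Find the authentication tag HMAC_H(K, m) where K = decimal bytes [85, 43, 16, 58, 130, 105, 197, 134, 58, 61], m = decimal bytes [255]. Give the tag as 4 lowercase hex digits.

02db

Key decimal bytes [85, 43, 16, 58, 130, 105, 197, 134, 58, 61] = 55 2b 10 3a 82 69 c5 86 3a 3d is 10 bytes > B = 7, so hash it first: H(key) = 03 77, then zero-pad to 7 bytes: K' = 03 77 00 00 00 00 00.
K' ⊕ ipad = 35 41 36 36 36 36 36.  K' ⊕ opad = 5f 2b 5c 5c 5c 5c 5c.
Inner input = (K'⊕ipad) ∥ m = 35 41 36 36 36 36 36 ∥ ff.
Inner hash: sum = 53+65+54+54+54+54+54+255 = 643 → 02 83.
Outer input = (K'⊕opad) ∥ inner = 5f 2b 5c 5c 5c 5c 5c ∥ 02 83.
Outer hash (tag): sum = 95+43+92+92+92+92+92+2+131 = 731 → 02 db.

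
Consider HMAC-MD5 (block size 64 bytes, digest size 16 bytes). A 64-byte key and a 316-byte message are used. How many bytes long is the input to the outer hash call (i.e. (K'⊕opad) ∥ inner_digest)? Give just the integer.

Key is 64 ≤ 64 bytes, zero-padded: |K'| = 64.
Outer input = (K'⊕opad) ∥ H(inner) → 64 + 16 = 80 bytes.

80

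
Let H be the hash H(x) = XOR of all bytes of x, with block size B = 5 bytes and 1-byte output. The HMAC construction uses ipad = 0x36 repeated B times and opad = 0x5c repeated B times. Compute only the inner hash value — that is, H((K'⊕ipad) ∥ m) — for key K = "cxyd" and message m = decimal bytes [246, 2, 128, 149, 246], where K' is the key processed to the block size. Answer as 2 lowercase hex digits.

27

Key "cxyd" = 63 78 79 64 is 4 bytes ≤ B = 5; zero-pad to 5 bytes: K' = 63 78 79 64 00.
K' ⊕ ipad = 55 4e 4f 52 36.
Inner input = 55 4e 4f 52 36 ∥ f6 02 80 95 f6.
Inner hash: XOR 55⊕4e⊕4f⊕52⊕36⊕f6⊕02⊕80⊕95⊕f6 = 27.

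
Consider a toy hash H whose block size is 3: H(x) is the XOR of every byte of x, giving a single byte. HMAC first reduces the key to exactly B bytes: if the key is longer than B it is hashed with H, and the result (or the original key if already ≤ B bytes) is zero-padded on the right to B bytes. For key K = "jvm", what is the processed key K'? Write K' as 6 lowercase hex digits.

6a766d

Key "jvm" = 6a 76 6d is exactly B = 3 bytes: K' = 6a 76 6d.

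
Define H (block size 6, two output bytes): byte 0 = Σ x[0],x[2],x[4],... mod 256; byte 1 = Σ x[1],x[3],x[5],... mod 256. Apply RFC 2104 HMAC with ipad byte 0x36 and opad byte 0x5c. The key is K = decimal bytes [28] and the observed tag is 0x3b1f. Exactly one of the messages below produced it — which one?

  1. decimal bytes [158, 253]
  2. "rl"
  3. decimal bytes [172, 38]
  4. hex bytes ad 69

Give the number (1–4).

Key decimal bytes [28] = 1c is 1 byte ≤ B = 6; zero-pad to 6 bytes: K' = 1c 00 00 00 00 00.
K' ⊕ ipad = 2a 36 36 36 36 36; K' ⊕ opad = 40 5c 5c 5c 5c 5c.
m1: inner = H(2a 36 36 36 36 36 9e fd) = 34 9f; tag = H(40 5c 5c 5c 5c 5c 34 9f) = 2cb3
m2: inner = H(2a 36 36 36 36 36 72 6c) = 08 0e; tag = H(40 5c 5c 5c 5c 5c 08 0e) = 0022
m3: inner = H(2a 36 36 36 36 36 ac 26) = 42 c8; tag = H(40 5c 5c 5c 5c 5c 42 c8) = 3adc
m4: inner = H(2a 36 36 36 36 36 ad 69) = 43 0b; tag = H(40 5c 5c 5c 5c 5c 43 0b) = 3b1f ← matches

4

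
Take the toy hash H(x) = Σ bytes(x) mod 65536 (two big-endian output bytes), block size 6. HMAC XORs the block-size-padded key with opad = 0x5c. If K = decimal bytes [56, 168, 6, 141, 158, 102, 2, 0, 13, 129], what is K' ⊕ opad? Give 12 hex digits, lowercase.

5f5b5c5c5c5c

Key decimal bytes [56, 168, 6, 141, 158, 102, 2, 0, 13, 129] = 38 a8 06 8d 9e 66 02 00 0d 81 is 10 bytes > B = 6, so hash it first: H(key) = 03 07, then zero-pad to 6 bytes: K' = 03 07 00 00 00 00.
XOR each byte with 0x5c: 03⊕5c=5f, 07⊕5c=5b, 00⊕5c=5c, 00⊕5c=5c, 00⊕5c=5c, 00⊕5c=5c.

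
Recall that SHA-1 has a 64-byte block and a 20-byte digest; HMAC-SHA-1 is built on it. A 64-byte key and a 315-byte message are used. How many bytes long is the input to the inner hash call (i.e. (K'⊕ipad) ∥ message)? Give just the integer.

Key is 64 ≤ 64 bytes, zero-padded: |K'| = 64.
Inner input = (K'⊕ipad) ∥ m → 64 + 315 = 379 bytes.

379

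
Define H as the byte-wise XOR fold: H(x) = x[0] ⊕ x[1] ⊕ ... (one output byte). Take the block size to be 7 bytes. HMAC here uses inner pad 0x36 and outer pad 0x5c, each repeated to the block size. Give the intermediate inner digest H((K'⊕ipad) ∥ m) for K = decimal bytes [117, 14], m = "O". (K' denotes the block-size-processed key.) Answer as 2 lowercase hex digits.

Key decimal bytes [117, 14] = 75 0e is 2 bytes ≤ B = 7; zero-pad to 7 bytes: K' = 75 0e 00 00 00 00 00.
K' ⊕ ipad = 43 38 36 36 36 36 36.
Inner input = 43 38 36 36 36 36 36 ∥ 4f.
Inner hash: XOR 43⊕38⊕36⊕36⊕36⊕36⊕36⊕4f = 02.

02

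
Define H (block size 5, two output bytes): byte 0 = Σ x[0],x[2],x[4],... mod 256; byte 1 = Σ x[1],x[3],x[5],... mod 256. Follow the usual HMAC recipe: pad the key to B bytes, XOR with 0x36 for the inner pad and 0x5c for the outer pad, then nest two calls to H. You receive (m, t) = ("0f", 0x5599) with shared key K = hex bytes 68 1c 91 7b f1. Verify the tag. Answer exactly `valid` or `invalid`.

valid

Key hex bytes 68 1c 91 7b f1 is exactly B = 5 bytes: K' = 68 1c 91 7b f1.
K' ⊕ ipad = 5e 2a a7 4d c7; K' ⊕ opad = 34 40 cd 27 ad.
Inner hash: even-index sum = 562 mod 256 = 50; odd-index sum = 167 mod 256 = 167 → 32 a7.
Outer hash (recomputed tag): even-index sum = 597 mod 256 = 85; odd-index sum = 153 mod 256 = 153 → 55 99.
Recomputed tag = 5599; claimed = 5599 → match.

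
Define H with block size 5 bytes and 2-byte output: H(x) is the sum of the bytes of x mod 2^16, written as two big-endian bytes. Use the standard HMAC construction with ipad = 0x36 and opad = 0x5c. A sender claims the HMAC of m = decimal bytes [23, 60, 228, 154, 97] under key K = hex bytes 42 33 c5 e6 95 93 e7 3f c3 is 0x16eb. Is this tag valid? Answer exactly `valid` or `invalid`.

invalid

Key hex bytes 42 33 c5 e6 95 93 e7 3f c3 is 9 bytes > B = 5, so hash it first: H(key) = 05 31, then zero-pad to 5 bytes: K' = 05 31 00 00 00.
K' ⊕ ipad = 33 07 36 36 36; K' ⊕ opad = 59 6d 5c 5c 5c.
Inner hash: sum = 51+7+54+54+54+23+60+228+154+97 = 782 → 03 0e.
Outer hash (recomputed tag): sum = 89+109+92+92+92+3+14 = 491 → 01 eb.
Recomputed tag = 01eb; claimed = 16eb → mismatch.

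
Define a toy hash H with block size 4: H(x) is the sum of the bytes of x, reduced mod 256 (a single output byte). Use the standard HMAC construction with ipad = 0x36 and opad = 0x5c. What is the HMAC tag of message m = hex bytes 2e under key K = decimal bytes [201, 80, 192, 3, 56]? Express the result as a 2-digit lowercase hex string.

Key decimal bytes [201, 80, 192, 3, 56] = c9 50 c0 03 38 is 5 bytes > B = 4, so hash it first: H(key) = 14, then zero-pad to 4 bytes: K' = 14 00 00 00.
K' ⊕ ipad = 22 36 36 36.  K' ⊕ opad = 48 5c 5c 5c.
Inner input = (K'⊕ipad) ∥ m = 22 36 36 36 ∥ 2e.
Inner hash: sum = 34+54+54+54+46 = 242 → f2.
Outer input = (K'⊕opad) ∥ inner = 48 5c 5c 5c ∥ f2.
Outer hash (tag): sum = 72+92+92+92+242 = 590; mod 256 = 78 → 4e.

4e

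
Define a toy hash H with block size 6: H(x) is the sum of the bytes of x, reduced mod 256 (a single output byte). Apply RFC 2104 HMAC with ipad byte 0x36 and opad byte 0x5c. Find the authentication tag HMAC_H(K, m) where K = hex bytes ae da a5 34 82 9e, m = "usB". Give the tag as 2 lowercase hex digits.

18

Key hex bytes ae da a5 34 82 9e is exactly B = 6 bytes: K' = ae da a5 34 82 9e.
K' ⊕ ipad = 98 ec 93 02 b4 a8.  K' ⊕ opad = f2 86 f9 68 de c2.
Inner input = (K'⊕ipad) ∥ m = 98 ec 93 02 b4 a8 ∥ 75 73 42.
Inner hash: sum = 152+236+147+2+180+168+117+115+66 = 1183; mod 256 = 159 → 9f.
Outer input = (K'⊕opad) ∥ inner = f2 86 f9 68 de c2 ∥ 9f.
Outer hash (tag): sum = 242+134+249+104+222+194+159 = 1304; mod 256 = 24 → 18.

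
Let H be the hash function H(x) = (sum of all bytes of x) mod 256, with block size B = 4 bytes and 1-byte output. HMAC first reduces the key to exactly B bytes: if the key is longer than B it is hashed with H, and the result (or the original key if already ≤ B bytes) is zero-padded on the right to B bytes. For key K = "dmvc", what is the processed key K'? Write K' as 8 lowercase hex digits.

Key "dmvc" = 64 6d 76 63 is exactly B = 4 bytes: K' = 64 6d 76 63.

646d7663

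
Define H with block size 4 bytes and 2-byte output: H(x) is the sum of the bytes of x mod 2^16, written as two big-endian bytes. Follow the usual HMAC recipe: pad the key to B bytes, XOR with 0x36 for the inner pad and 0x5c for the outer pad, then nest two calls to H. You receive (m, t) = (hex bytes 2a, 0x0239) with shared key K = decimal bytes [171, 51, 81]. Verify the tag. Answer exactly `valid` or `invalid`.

valid

Key decimal bytes [171, 51, 81] = ab 33 51 is 3 bytes ≤ B = 4; zero-pad to 4 bytes: K' = ab 33 51 00.
K' ⊕ ipad = 9d 05 67 36; K' ⊕ opad = f7 6f 0d 5c.
Inner hash: sum = 157+5+103+54+42 = 361 → 01 69.
Outer hash (recomputed tag): sum = 247+111+13+92+1+105 = 569 → 02 39.
Recomputed tag = 0239; claimed = 0239 → match.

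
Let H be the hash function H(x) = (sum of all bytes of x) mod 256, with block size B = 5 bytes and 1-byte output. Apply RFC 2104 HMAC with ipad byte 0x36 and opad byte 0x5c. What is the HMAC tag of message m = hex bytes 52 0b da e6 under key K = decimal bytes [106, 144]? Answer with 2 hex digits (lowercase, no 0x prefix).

d7

Key decimal bytes [106, 144] = 6a 90 is 2 bytes ≤ B = 5; zero-pad to 5 bytes: K' = 6a 90 00 00 00.
K' ⊕ ipad = 5c a6 36 36 36.  K' ⊕ opad = 36 cc 5c 5c 5c.
Inner input = (K'⊕ipad) ∥ m = 5c a6 36 36 36 ∥ 52 0b da e6.
Inner hash: sum = 92+166+54+54+54+82+11+218+230 = 961; mod 256 = 193 → c1.
Outer input = (K'⊕opad) ∥ inner = 36 cc 5c 5c 5c ∥ c1.
Outer hash (tag): sum = 54+204+92+92+92+193 = 727; mod 256 = 215 → d7.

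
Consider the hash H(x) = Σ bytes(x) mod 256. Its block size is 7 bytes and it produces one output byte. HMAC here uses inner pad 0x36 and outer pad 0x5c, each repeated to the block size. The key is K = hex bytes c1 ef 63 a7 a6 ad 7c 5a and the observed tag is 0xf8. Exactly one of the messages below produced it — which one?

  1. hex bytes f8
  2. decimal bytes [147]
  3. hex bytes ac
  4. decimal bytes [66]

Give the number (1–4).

Key hex bytes c1 ef 63 a7 a6 ad 7c 5a is 8 bytes > B = 7, so hash it first: H(key) = e3, then zero-pad to 7 bytes: K' = e3 00 00 00 00 00 00.
K' ⊕ ipad = d5 36 36 36 36 36 36; K' ⊕ opad = bf 5c 5c 5c 5c 5c 5c.
m1: inner = H(d5 36 36 36 36 36 36 f8) = 11; tag = H(bf 5c 5c 5c 5c 5c 5c 11) = f8 ← matches
m2: inner = H(d5 36 36 36 36 36 36 93) = ac; tag = H(bf 5c 5c 5c 5c 5c 5c ac) = 93
m3: inner = H(d5 36 36 36 36 36 36 ac) = c5; tag = H(bf 5c 5c 5c 5c 5c 5c c5) = ac
m4: inner = H(d5 36 36 36 36 36 36 42) = 5b; tag = H(bf 5c 5c 5c 5c 5c 5c 5b) = 42

1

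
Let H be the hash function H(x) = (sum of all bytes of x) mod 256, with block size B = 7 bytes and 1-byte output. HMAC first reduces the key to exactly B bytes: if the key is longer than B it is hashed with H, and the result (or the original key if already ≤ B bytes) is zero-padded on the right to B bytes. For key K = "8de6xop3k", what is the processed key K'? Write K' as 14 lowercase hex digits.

2c000000000000

|K| = 9 > B = 7, so first hash the key.
H(K): sum = 56+100+101+54+120+111+112+51+107 = 812; mod 256 = 44 → 2c.
Zero-pad H(K) = 2c to 7 bytes: K' = 2c 00 00 00 00 00 00.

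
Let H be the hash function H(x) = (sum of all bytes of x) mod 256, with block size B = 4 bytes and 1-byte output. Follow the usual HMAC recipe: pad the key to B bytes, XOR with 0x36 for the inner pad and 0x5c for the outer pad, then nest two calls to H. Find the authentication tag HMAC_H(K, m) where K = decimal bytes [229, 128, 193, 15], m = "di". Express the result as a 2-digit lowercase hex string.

0b

Key decimal bytes [229, 128, 193, 15] = e5 80 c1 0f is exactly B = 4 bytes: K' = e5 80 c1 0f.
K' ⊕ ipad = d3 b6 f7 39.  K' ⊕ opad = b9 dc 9d 53.
Inner input = (K'⊕ipad) ∥ m = d3 b6 f7 39 ∥ 64 69.
Inner hash: sum = 211+182+247+57+100+105 = 902; mod 256 = 134 → 86.
Outer input = (K'⊕opad) ∥ inner = b9 dc 9d 53 ∥ 86.
Outer hash (tag): sum = 185+220+157+83+134 = 779; mod 256 = 11 → 0b.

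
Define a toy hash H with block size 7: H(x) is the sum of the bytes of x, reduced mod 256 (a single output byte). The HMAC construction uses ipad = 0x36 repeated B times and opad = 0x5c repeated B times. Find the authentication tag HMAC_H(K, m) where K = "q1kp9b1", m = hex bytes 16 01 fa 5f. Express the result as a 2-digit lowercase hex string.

d8

Key "q1kp9b1" = 71 31 6b 70 39 62 31 is exactly B = 7 bytes: K' = 71 31 6b 70 39 62 31.
K' ⊕ ipad = 47 07 5d 46 0f 54 07.  K' ⊕ opad = 2d 6d 37 2c 65 3e 6d.
Inner input = (K'⊕ipad) ∥ m = 47 07 5d 46 0f 54 07 ∥ 16 01 fa 5f.
Inner hash: sum = 71+7+93+70+15+84+7+22+1+250+95 = 715; mod 256 = 203 → cb.
Outer input = (K'⊕opad) ∥ inner = 2d 6d 37 2c 65 3e 6d ∥ cb.
Outer hash (tag): sum = 45+109+55+44+101+62+109+203 = 728; mod 256 = 216 → d8.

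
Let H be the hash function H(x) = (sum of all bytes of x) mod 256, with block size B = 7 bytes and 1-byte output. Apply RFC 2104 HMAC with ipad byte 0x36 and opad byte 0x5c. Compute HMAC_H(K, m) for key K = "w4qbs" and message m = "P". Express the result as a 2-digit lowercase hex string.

c4

Key "w4qbs" = 77 34 71 62 73 is 5 bytes ≤ B = 7; zero-pad to 7 bytes: K' = 77 34 71 62 73 00 00.
K' ⊕ ipad = 41 02 47 54 45 36 36.  K' ⊕ opad = 2b 68 2d 3e 2f 5c 5c.
Inner input = (K'⊕ipad) ∥ m = 41 02 47 54 45 36 36 ∥ 50.
Inner hash: sum = 65+2+71+84+69+54+54+80 = 479; mod 256 = 223 → df.
Outer input = (K'⊕opad) ∥ inner = 2b 68 2d 3e 2f 5c 5c ∥ df.
Outer hash (tag): sum = 43+104+45+62+47+92+92+223 = 708; mod 256 = 196 → c4.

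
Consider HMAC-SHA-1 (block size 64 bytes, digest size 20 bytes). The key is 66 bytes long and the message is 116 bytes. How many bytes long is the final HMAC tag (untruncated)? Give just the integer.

The tag is one SHA-1 digest: 20 bytes.

20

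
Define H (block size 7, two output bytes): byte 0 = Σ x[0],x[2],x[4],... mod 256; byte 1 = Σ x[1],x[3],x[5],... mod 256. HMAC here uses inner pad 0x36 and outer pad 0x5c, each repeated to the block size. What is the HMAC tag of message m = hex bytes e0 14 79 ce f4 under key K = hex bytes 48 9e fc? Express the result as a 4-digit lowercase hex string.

Key hex bytes 48 9e fc is 3 bytes ≤ B = 7; zero-pad to 7 bytes: K' = 48 9e fc 00 00 00 00.
K' ⊕ ipad = 7e a8 ca 36 36 36 36.  K' ⊕ opad = 14 c2 a0 5c 5c 5c 5c.
Inner input = (K'⊕ipad) ∥ m = 7e a8 ca 36 36 36 36 ∥ e0 14 79 ce f4.
Inner hash: even-index sum = 662 mod 256 = 150; odd-index sum = 865 mod 256 = 97 → 96 61.
Outer input = (K'⊕opad) ∥ inner = 14 c2 a0 5c 5c 5c 5c ∥ 96 61.
Outer hash (tag): even-index sum = 461 mod 256 = 205; odd-index sum = 528 mod 256 = 16 → cd 10.

cd10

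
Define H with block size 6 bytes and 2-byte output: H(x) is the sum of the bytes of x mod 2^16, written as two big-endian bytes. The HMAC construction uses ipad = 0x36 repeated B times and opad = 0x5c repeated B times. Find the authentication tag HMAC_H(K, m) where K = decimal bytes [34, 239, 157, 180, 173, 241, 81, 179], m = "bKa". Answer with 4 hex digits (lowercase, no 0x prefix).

Key decimal bytes [34, 239, 157, 180, 173, 241, 81, 179] = 22 ef 9d b4 ad f1 51 b3 is 8 bytes > B = 6, so hash it first: H(key) = 05 04, then zero-pad to 6 bytes: K' = 05 04 00 00 00 00.
K' ⊕ ipad = 33 32 36 36 36 36.  K' ⊕ opad = 59 58 5c 5c 5c 5c.
Inner input = (K'⊕ipad) ∥ m = 33 32 36 36 36 36 ∥ 62 4b 61.
Inner hash: sum = 51+50+54+54+54+54+98+75+97 = 587 → 02 4b.
Outer input = (K'⊕opad) ∥ inner = 59 58 5c 5c 5c 5c ∥ 02 4b.
Outer hash (tag): sum = 89+88+92+92+92+92+2+75 = 622 → 02 6e.

026e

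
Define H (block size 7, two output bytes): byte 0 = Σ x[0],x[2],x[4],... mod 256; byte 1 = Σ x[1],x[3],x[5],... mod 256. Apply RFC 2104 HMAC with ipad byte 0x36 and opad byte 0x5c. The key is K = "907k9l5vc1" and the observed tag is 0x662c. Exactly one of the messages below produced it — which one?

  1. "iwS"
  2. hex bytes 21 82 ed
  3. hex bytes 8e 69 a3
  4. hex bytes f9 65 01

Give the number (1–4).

Key "907k9l5vc1" = 39 30 37 6b 39 6c 35 76 63 31 is 10 bytes > B = 7, so hash it first: H(key) = 41 ae, then zero-pad to 7 bytes: K' = 41 ae 00 00 00 00 00.
K' ⊕ ipad = 77 98 36 36 36 36 36; K' ⊕ opad = 1d f2 5c 5c 5c 5c 5c.
m1: inner = H(77 98 36 36 36 36 36 69 77 53) = 90 c0; tag = H(1d f2 5c 5c 5c 5c 5c 90 c0) = f13a
m2: inner = H(77 98 36 36 36 36 36 21 82 ed) = 9b 12; tag = H(1d f2 5c 5c 5c 5c 5c 9b 12) = 4345
m3: inner = H(77 98 36 36 36 36 36 8e 69 a3) = 82 35; tag = H(1d f2 5c 5c 5c 5c 5c 82 35) = 662c ← matches
m4: inner = H(77 98 36 36 36 36 36 f9 65 01) = 7e fe; tag = H(1d f2 5c 5c 5c 5c 5c 7e fe) = 2f28

3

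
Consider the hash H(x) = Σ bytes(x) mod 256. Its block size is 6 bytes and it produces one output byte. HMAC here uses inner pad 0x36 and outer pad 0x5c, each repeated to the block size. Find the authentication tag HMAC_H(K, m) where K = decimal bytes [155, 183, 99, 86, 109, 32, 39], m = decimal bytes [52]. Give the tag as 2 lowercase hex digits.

7a

Key decimal bytes [155, 183, 99, 86, 109, 32, 39] = 9b b7 63 56 6d 20 27 is 7 bytes > B = 6, so hash it first: H(key) = bf, then zero-pad to 6 bytes: K' = bf 00 00 00 00 00.
K' ⊕ ipad = 89 36 36 36 36 36.  K' ⊕ opad = e3 5c 5c 5c 5c 5c.
Inner input = (K'⊕ipad) ∥ m = 89 36 36 36 36 36 ∥ 34.
Inner hash: sum = 137+54+54+54+54+54+52 = 459; mod 256 = 203 → cb.
Outer input = (K'⊕opad) ∥ inner = e3 5c 5c 5c 5c 5c ∥ cb.
Outer hash (tag): sum = 227+92+92+92+92+92+203 = 890; mod 256 = 122 → 7a.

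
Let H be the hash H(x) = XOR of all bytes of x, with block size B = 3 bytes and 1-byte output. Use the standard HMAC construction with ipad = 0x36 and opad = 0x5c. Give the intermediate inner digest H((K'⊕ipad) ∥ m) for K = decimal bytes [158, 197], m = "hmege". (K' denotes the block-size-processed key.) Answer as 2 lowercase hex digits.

Key decimal bytes [158, 197] = 9e c5 is 2 bytes ≤ B = 3; zero-pad to 3 bytes: K' = 9e c5 00.
K' ⊕ ipad = a8 f3 36.
Inner input = a8 f3 36 ∥ 68 6d 65 67 65.
Inner hash: XOR a8⊕f3⊕36⊕68⊕6d⊕65⊕67⊕65 = 0f.

0f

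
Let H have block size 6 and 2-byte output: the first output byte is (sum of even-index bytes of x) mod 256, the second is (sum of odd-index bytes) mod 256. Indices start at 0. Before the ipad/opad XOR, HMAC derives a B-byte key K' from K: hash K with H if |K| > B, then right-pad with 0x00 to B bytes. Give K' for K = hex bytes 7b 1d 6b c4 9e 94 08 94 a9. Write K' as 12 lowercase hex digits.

|K| = 9 > B = 6, so first hash the key.
H(K): even-index sum = 565 mod 256 = 53; odd-index sum = 521 mod 256 = 9 → 35 09.
Zero-pad H(K) = 35 09 to 6 bytes: K' = 35 09 00 00 00 00.

350900000000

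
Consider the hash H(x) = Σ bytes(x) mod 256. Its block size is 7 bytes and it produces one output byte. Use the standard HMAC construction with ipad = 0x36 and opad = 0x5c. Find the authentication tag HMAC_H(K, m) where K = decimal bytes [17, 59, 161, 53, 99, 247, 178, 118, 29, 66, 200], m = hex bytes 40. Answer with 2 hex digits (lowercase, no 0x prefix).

Key decimal bytes [17, 59, 161, 53, 99, 247, 178, 118, 29, 66, 200] = 11 3b a1 35 63 f7 b2 76 1d 42 c8 is 11 bytes > B = 7, so hash it first: H(key) = cb, then zero-pad to 7 bytes: K' = cb 00 00 00 00 00 00.
K' ⊕ ipad = fd 36 36 36 36 36 36.  K' ⊕ opad = 97 5c 5c 5c 5c 5c 5c.
Inner input = (K'⊕ipad) ∥ m = fd 36 36 36 36 36 36 ∥ 40.
Inner hash: sum = 253+54+54+54+54+54+54+64 = 641; mod 256 = 129 → 81.
Outer input = (K'⊕opad) ∥ inner = 97 5c 5c 5c 5c 5c 5c ∥ 81.
Outer hash (tag): sum = 151+92+92+92+92+92+92+129 = 832; mod 256 = 64 → 40.

40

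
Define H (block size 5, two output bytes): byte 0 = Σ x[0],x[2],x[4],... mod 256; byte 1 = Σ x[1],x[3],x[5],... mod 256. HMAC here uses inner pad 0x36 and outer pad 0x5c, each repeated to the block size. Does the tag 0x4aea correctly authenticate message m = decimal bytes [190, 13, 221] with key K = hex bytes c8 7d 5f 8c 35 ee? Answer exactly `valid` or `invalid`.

valid

Key hex bytes c8 7d 5f 8c 35 ee is 6 bytes > B = 5, so hash it first: H(key) = 5c f7, then zero-pad to 5 bytes: K' = 5c f7 00 00 00.
K' ⊕ ipad = 6a c1 36 36 36; K' ⊕ opad = 00 ab 5c 5c 5c.
Inner hash: even-index sum = 227 mod 256 = 227; odd-index sum = 658 mod 256 = 146 → e3 92.
Outer hash (recomputed tag): even-index sum = 330 mod 256 = 74; odd-index sum = 490 mod 256 = 234 → 4a ea.
Recomputed tag = 4aea; claimed = 4aea → match.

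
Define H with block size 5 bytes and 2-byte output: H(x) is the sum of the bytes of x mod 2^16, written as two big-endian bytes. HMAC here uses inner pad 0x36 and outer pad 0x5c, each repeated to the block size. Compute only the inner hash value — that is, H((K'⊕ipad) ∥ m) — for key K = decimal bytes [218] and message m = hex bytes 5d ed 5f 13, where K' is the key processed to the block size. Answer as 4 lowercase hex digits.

Key decimal bytes [218] = da is 1 byte ≤ B = 5; zero-pad to 5 bytes: K' = da 00 00 00 00.
K' ⊕ ipad = ec 36 36 36 36.
Inner input = ec 36 36 36 36 ∥ 5d ed 5f 13.
Inner hash: sum = 236+54+54+54+54+93+237+95+19 = 896 → 03 80.

0380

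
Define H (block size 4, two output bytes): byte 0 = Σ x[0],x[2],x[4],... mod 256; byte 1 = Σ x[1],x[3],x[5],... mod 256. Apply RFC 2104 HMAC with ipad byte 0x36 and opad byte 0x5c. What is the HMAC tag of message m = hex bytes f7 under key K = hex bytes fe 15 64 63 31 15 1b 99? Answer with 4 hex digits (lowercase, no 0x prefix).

Key hex bytes fe 15 64 63 31 15 1b 99 is 8 bytes > B = 4, so hash it first: H(key) = ae 26, then zero-pad to 4 bytes: K' = ae 26 00 00.
K' ⊕ ipad = 98 10 36 36.  K' ⊕ opad = f2 7a 5c 5c.
Inner input = (K'⊕ipad) ∥ m = 98 10 36 36 ∥ f7.
Inner hash: even-index sum = 453 mod 256 = 197; odd-index sum = 70 mod 256 = 70 → c5 46.
Outer input = (K'⊕opad) ∥ inner = f2 7a 5c 5c ∥ c5 46.
Outer hash (tag): even-index sum = 531 mod 256 = 19; odd-index sum = 284 mod 256 = 28 → 13 1c.

131c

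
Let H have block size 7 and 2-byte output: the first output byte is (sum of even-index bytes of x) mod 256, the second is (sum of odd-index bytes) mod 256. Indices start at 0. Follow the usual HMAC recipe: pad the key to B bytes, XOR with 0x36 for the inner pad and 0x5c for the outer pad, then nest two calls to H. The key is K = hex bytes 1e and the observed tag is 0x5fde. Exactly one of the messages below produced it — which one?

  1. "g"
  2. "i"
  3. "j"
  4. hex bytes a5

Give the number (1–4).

Key hex bytes 1e is 1 byte ≤ B = 7; zero-pad to 7 bytes: K' = 1e 00 00 00 00 00 00.
K' ⊕ ipad = 28 36 36 36 36 36 36; K' ⊕ opad = 42 5c 5c 5c 5c 5c 5c.
m1: inner = H(28 36 36 36 36 36 36 67) = ca 09; tag = H(42 5c 5c 5c 5c 5c 5c ca 09) = 5fde ← matches
m2: inner = H(28 36 36 36 36 36 36 69) = ca 0b; tag = H(42 5c 5c 5c 5c 5c 5c ca 0b) = 61de
m3: inner = H(28 36 36 36 36 36 36 6a) = ca 0c; tag = H(42 5c 5c 5c 5c 5c 5c ca 0c) = 62de
m4: inner = H(28 36 36 36 36 36 36 a5) = ca 47; tag = H(42 5c 5c 5c 5c 5c 5c ca 47) = 9dde

1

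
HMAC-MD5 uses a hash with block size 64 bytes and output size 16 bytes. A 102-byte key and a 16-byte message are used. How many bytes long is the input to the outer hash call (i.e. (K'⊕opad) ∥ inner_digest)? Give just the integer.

Key is 102 > 64 bytes, so it is hashed to 16 bytes then zero-padded to 64: |K'| = 64.
Outer input = (K'⊕opad) ∥ H(inner) → 64 + 16 = 80 bytes.

80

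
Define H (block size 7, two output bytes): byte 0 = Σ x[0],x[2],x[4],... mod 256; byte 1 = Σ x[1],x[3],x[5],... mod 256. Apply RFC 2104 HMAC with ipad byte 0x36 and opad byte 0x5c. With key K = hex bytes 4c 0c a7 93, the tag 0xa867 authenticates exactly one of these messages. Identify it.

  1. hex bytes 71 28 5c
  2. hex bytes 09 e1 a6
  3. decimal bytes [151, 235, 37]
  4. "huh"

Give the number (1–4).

Key hex bytes 4c 0c a7 93 is 4 bytes ≤ B = 7; zero-pad to 7 bytes: K' = 4c 0c a7 93 00 00 00.
K' ⊕ ipad = 7a 3a 91 a5 36 36 36; K' ⊕ opad = 10 50 fb cf 5c 5c 5c.
m1: inner = H(7a 3a 91 a5 36 36 36 71 28 5c) = 9f e2; tag = H(10 50 fb cf 5c 5c 5c 9f e2) = a51a
m2: inner = H(7a 3a 91 a5 36 36 36 09 e1 a6) = 58 c4; tag = H(10 50 fb cf 5c 5c 5c 58 c4) = 87d3
m3: inner = H(7a 3a 91 a5 36 36 36 97 eb 25) = 62 d1; tag = H(10 50 fb cf 5c 5c 5c 62 d1) = 94dd
m4: inner = H(7a 3a 91 a5 36 36 36 68 75 68) = ec e5; tag = H(10 50 fb cf 5c 5c 5c ec e5) = a867 ← matches

4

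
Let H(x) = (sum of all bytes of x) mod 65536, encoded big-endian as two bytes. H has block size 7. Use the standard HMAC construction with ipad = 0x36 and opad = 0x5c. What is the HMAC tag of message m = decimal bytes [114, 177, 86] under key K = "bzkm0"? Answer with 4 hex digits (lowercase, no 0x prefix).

0236

Key "bzkm0" = 62 7a 6b 6d 30 is 5 bytes ≤ B = 7; zero-pad to 7 bytes: K' = 62 7a 6b 6d 30 00 00.
K' ⊕ ipad = 54 4c 5d 5b 06 36 36.  K' ⊕ opad = 3e 26 37 31 6c 5c 5c.
Inner input = (K'⊕ipad) ∥ m = 54 4c 5d 5b 06 36 36 ∥ 72 b1 56.
Inner hash: sum = 84+76+93+91+6+54+54+114+177+86 = 835 → 03 43.
Outer input = (K'⊕opad) ∥ inner = 3e 26 37 31 6c 5c 5c ∥ 03 43.
Outer hash (tag): sum = 62+38+55+49+108+92+92+3+67 = 566 → 02 36.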